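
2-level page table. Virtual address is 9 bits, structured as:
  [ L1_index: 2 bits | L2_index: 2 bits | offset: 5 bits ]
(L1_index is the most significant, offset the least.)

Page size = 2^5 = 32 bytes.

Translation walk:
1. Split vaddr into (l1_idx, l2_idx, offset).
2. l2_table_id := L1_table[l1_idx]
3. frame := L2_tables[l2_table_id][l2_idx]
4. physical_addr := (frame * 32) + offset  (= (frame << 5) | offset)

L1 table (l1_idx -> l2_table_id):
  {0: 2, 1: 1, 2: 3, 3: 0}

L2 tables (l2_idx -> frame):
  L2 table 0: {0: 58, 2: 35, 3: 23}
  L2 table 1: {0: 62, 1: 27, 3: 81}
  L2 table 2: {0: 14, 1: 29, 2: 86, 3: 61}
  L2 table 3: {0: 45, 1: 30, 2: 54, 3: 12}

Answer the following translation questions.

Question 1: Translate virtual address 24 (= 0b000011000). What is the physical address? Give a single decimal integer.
vaddr = 24 = 0b000011000
Split: l1_idx=0, l2_idx=0, offset=24
L1[0] = 2
L2[2][0] = 14
paddr = 14 * 32 + 24 = 472

Answer: 472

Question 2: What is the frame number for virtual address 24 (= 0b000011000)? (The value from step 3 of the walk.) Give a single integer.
vaddr = 24: l1_idx=0, l2_idx=0
L1[0] = 2; L2[2][0] = 14

Answer: 14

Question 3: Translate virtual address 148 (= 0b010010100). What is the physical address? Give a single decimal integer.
vaddr = 148 = 0b010010100
Split: l1_idx=1, l2_idx=0, offset=20
L1[1] = 1
L2[1][0] = 62
paddr = 62 * 32 + 20 = 2004

Answer: 2004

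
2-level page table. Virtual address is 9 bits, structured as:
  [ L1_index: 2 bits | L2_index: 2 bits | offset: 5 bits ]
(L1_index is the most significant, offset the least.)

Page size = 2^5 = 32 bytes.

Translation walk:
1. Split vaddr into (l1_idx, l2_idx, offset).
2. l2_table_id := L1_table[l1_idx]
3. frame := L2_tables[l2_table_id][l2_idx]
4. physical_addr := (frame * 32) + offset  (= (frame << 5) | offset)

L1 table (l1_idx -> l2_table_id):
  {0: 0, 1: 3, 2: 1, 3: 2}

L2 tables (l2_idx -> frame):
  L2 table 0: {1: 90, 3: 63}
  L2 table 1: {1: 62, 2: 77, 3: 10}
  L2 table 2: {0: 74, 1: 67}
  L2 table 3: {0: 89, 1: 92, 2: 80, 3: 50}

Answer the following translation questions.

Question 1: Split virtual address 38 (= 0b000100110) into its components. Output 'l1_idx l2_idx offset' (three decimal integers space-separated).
Answer: 0 1 6

Derivation:
vaddr = 38 = 0b000100110
  top 2 bits -> l1_idx = 0
  next 2 bits -> l2_idx = 1
  bottom 5 bits -> offset = 6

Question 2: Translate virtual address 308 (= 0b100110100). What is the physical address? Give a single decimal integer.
vaddr = 308 = 0b100110100
Split: l1_idx=2, l2_idx=1, offset=20
L1[2] = 1
L2[1][1] = 62
paddr = 62 * 32 + 20 = 2004

Answer: 2004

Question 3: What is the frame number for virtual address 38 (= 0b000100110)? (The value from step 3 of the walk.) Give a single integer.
Answer: 90

Derivation:
vaddr = 38: l1_idx=0, l2_idx=1
L1[0] = 0; L2[0][1] = 90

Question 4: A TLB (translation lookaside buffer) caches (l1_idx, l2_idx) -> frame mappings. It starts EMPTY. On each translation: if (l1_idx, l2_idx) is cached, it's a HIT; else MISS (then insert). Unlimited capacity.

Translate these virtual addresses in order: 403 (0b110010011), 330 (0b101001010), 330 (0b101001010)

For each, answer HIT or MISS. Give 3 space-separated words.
Answer: MISS MISS HIT

Derivation:
vaddr=403: (3,0) not in TLB -> MISS, insert
vaddr=330: (2,2) not in TLB -> MISS, insert
vaddr=330: (2,2) in TLB -> HIT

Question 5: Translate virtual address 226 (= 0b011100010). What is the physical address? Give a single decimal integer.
vaddr = 226 = 0b011100010
Split: l1_idx=1, l2_idx=3, offset=2
L1[1] = 3
L2[3][3] = 50
paddr = 50 * 32 + 2 = 1602

Answer: 1602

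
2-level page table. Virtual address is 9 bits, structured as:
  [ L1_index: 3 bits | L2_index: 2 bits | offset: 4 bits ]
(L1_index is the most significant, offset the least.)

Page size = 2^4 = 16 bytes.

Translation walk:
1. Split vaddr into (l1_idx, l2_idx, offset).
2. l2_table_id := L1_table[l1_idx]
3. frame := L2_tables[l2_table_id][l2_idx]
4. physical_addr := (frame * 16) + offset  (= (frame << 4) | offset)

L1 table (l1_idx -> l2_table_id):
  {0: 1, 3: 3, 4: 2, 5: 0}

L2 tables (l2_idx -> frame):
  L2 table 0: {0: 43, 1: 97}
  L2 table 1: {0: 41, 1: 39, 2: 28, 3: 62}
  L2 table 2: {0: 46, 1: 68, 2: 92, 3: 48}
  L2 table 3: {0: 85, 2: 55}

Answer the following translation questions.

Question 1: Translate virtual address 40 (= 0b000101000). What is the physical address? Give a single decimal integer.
Answer: 456

Derivation:
vaddr = 40 = 0b000101000
Split: l1_idx=0, l2_idx=2, offset=8
L1[0] = 1
L2[1][2] = 28
paddr = 28 * 16 + 8 = 456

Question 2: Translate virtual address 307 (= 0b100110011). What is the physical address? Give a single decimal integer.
Answer: 771

Derivation:
vaddr = 307 = 0b100110011
Split: l1_idx=4, l2_idx=3, offset=3
L1[4] = 2
L2[2][3] = 48
paddr = 48 * 16 + 3 = 771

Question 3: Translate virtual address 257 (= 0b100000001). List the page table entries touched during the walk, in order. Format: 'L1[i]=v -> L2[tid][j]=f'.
vaddr = 257 = 0b100000001
Split: l1_idx=4, l2_idx=0, offset=1

Answer: L1[4]=2 -> L2[2][0]=46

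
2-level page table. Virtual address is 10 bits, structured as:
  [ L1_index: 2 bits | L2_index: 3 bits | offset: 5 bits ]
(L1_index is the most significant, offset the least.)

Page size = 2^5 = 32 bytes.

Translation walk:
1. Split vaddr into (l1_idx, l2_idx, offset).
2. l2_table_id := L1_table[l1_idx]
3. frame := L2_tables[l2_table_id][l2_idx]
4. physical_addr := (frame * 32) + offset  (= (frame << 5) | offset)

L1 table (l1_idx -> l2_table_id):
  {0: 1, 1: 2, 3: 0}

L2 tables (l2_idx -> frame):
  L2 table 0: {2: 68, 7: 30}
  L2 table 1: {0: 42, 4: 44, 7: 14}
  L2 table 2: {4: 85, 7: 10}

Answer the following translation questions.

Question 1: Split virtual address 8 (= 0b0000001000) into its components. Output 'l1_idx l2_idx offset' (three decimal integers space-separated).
vaddr = 8 = 0b0000001000
  top 2 bits -> l1_idx = 0
  next 3 bits -> l2_idx = 0
  bottom 5 bits -> offset = 8

Answer: 0 0 8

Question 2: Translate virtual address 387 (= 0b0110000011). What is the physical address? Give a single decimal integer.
vaddr = 387 = 0b0110000011
Split: l1_idx=1, l2_idx=4, offset=3
L1[1] = 2
L2[2][4] = 85
paddr = 85 * 32 + 3 = 2723

Answer: 2723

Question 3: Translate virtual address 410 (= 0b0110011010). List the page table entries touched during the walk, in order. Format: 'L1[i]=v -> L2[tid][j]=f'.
vaddr = 410 = 0b0110011010
Split: l1_idx=1, l2_idx=4, offset=26

Answer: L1[1]=2 -> L2[2][4]=85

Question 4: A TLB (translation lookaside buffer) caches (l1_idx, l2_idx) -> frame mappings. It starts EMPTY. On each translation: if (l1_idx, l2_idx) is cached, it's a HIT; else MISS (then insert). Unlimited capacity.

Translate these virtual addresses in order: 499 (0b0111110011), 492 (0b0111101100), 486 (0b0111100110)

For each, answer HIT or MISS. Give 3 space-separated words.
vaddr=499: (1,7) not in TLB -> MISS, insert
vaddr=492: (1,7) in TLB -> HIT
vaddr=486: (1,7) in TLB -> HIT

Answer: MISS HIT HIT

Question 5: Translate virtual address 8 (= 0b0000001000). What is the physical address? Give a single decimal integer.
vaddr = 8 = 0b0000001000
Split: l1_idx=0, l2_idx=0, offset=8
L1[0] = 1
L2[1][0] = 42
paddr = 42 * 32 + 8 = 1352

Answer: 1352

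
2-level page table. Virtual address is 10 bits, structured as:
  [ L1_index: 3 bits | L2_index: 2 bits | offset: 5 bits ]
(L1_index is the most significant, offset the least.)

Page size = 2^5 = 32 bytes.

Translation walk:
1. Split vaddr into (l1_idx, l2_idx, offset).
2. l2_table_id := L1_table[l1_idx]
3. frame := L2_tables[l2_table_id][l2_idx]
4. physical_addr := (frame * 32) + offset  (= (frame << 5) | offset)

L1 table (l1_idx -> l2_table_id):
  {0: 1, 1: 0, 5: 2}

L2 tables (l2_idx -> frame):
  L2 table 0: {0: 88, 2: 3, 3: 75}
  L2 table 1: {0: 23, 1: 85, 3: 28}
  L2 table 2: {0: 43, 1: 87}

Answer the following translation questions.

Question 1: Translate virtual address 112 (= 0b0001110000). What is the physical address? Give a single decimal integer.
vaddr = 112 = 0b0001110000
Split: l1_idx=0, l2_idx=3, offset=16
L1[0] = 1
L2[1][3] = 28
paddr = 28 * 32 + 16 = 912

Answer: 912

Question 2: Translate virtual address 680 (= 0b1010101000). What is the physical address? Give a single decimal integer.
vaddr = 680 = 0b1010101000
Split: l1_idx=5, l2_idx=1, offset=8
L1[5] = 2
L2[2][1] = 87
paddr = 87 * 32 + 8 = 2792

Answer: 2792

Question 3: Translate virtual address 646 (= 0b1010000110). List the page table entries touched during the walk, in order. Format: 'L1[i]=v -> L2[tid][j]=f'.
vaddr = 646 = 0b1010000110
Split: l1_idx=5, l2_idx=0, offset=6

Answer: L1[5]=2 -> L2[2][0]=43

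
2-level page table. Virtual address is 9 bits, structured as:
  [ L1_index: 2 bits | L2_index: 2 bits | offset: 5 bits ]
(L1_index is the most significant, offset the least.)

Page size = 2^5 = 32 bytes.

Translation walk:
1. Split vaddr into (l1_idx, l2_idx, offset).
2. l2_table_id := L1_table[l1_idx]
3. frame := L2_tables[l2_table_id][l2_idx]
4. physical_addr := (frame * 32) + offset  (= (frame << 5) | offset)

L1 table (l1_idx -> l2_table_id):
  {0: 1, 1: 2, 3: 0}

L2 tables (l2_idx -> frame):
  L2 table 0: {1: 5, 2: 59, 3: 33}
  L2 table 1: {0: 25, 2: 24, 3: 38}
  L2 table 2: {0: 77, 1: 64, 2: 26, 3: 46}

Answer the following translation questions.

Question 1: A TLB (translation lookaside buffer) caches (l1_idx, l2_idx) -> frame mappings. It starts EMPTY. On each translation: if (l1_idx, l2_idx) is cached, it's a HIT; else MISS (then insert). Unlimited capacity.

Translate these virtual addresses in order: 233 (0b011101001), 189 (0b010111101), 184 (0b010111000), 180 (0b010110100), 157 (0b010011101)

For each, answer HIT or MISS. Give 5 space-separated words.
vaddr=233: (1,3) not in TLB -> MISS, insert
vaddr=189: (1,1) not in TLB -> MISS, insert
vaddr=184: (1,1) in TLB -> HIT
vaddr=180: (1,1) in TLB -> HIT
vaddr=157: (1,0) not in TLB -> MISS, insert

Answer: MISS MISS HIT HIT MISS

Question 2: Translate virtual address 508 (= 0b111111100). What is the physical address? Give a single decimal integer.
Answer: 1084

Derivation:
vaddr = 508 = 0b111111100
Split: l1_idx=3, l2_idx=3, offset=28
L1[3] = 0
L2[0][3] = 33
paddr = 33 * 32 + 28 = 1084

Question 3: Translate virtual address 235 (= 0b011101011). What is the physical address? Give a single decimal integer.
Answer: 1483

Derivation:
vaddr = 235 = 0b011101011
Split: l1_idx=1, l2_idx=3, offset=11
L1[1] = 2
L2[2][3] = 46
paddr = 46 * 32 + 11 = 1483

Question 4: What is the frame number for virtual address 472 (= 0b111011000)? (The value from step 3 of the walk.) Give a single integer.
Answer: 59

Derivation:
vaddr = 472: l1_idx=3, l2_idx=2
L1[3] = 0; L2[0][2] = 59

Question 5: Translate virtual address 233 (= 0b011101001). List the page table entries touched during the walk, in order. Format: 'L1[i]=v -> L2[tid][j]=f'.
Answer: L1[1]=2 -> L2[2][3]=46

Derivation:
vaddr = 233 = 0b011101001
Split: l1_idx=1, l2_idx=3, offset=9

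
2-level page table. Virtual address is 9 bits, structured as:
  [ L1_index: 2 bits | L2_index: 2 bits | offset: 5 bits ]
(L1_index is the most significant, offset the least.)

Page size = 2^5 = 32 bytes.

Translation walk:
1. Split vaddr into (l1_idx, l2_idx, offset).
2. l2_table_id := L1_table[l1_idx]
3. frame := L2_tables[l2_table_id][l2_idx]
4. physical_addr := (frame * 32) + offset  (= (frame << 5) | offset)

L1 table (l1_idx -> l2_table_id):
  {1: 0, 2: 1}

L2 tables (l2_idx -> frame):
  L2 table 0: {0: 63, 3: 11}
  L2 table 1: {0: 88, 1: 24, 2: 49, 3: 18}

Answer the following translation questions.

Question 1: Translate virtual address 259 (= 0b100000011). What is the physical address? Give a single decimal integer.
vaddr = 259 = 0b100000011
Split: l1_idx=2, l2_idx=0, offset=3
L1[2] = 1
L2[1][0] = 88
paddr = 88 * 32 + 3 = 2819

Answer: 2819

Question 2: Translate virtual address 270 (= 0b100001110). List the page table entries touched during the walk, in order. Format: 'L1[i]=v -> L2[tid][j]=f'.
Answer: L1[2]=1 -> L2[1][0]=88

Derivation:
vaddr = 270 = 0b100001110
Split: l1_idx=2, l2_idx=0, offset=14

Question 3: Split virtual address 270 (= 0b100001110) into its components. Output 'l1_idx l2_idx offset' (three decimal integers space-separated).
vaddr = 270 = 0b100001110
  top 2 bits -> l1_idx = 2
  next 2 bits -> l2_idx = 0
  bottom 5 bits -> offset = 14

Answer: 2 0 14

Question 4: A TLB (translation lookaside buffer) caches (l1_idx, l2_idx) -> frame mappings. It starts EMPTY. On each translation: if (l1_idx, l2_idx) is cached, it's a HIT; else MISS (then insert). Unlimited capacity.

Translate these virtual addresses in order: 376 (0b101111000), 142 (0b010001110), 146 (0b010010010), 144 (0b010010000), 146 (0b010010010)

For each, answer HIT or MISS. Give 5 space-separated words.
Answer: MISS MISS HIT HIT HIT

Derivation:
vaddr=376: (2,3) not in TLB -> MISS, insert
vaddr=142: (1,0) not in TLB -> MISS, insert
vaddr=146: (1,0) in TLB -> HIT
vaddr=144: (1,0) in TLB -> HIT
vaddr=146: (1,0) in TLB -> HIT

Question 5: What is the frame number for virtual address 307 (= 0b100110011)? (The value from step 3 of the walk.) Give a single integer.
vaddr = 307: l1_idx=2, l2_idx=1
L1[2] = 1; L2[1][1] = 24

Answer: 24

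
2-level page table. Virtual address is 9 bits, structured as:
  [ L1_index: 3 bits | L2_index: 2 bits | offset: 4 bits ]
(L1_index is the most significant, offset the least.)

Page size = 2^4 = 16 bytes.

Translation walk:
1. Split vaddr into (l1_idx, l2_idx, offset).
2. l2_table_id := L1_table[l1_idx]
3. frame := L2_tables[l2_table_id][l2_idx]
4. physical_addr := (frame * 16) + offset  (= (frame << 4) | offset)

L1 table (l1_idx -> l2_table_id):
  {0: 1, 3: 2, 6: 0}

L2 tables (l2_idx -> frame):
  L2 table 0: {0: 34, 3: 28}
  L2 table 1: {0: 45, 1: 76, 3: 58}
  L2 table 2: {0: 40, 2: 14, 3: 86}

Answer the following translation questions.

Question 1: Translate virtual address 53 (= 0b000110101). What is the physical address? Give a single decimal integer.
vaddr = 53 = 0b000110101
Split: l1_idx=0, l2_idx=3, offset=5
L1[0] = 1
L2[1][3] = 58
paddr = 58 * 16 + 5 = 933

Answer: 933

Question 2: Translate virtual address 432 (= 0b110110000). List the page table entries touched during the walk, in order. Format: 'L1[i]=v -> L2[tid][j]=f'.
Answer: L1[6]=0 -> L2[0][3]=28

Derivation:
vaddr = 432 = 0b110110000
Split: l1_idx=6, l2_idx=3, offset=0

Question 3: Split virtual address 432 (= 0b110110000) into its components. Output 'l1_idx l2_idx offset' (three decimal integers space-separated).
vaddr = 432 = 0b110110000
  top 3 bits -> l1_idx = 6
  next 2 bits -> l2_idx = 3
  bottom 4 bits -> offset = 0

Answer: 6 3 0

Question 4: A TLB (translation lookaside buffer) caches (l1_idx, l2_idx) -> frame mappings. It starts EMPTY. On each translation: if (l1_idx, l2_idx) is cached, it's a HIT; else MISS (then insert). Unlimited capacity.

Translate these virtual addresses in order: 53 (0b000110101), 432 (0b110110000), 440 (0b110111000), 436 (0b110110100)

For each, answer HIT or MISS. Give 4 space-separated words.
vaddr=53: (0,3) not in TLB -> MISS, insert
vaddr=432: (6,3) not in TLB -> MISS, insert
vaddr=440: (6,3) in TLB -> HIT
vaddr=436: (6,3) in TLB -> HIT

Answer: MISS MISS HIT HIT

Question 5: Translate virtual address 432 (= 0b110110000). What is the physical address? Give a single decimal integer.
vaddr = 432 = 0b110110000
Split: l1_idx=6, l2_idx=3, offset=0
L1[6] = 0
L2[0][3] = 28
paddr = 28 * 16 + 0 = 448

Answer: 448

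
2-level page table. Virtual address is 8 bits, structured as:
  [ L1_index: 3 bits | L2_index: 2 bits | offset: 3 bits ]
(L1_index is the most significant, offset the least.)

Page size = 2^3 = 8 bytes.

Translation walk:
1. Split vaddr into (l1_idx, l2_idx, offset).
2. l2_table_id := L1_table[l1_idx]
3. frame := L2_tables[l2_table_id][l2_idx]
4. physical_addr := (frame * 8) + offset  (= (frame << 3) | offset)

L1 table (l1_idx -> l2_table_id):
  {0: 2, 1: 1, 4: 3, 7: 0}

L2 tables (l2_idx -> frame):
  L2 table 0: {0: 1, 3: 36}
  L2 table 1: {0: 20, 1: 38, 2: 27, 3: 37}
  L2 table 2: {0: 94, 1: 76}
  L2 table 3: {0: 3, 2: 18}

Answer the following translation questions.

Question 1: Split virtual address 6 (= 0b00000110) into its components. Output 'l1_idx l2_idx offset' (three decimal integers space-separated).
vaddr = 6 = 0b00000110
  top 3 bits -> l1_idx = 0
  next 2 bits -> l2_idx = 0
  bottom 3 bits -> offset = 6

Answer: 0 0 6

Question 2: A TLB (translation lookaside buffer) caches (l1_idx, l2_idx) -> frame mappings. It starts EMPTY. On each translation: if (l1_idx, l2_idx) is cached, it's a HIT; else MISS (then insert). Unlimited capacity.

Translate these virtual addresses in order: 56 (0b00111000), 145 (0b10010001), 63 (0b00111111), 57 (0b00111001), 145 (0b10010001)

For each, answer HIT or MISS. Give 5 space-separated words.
vaddr=56: (1,3) not in TLB -> MISS, insert
vaddr=145: (4,2) not in TLB -> MISS, insert
vaddr=63: (1,3) in TLB -> HIT
vaddr=57: (1,3) in TLB -> HIT
vaddr=145: (4,2) in TLB -> HIT

Answer: MISS MISS HIT HIT HIT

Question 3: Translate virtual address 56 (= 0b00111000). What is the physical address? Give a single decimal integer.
Answer: 296

Derivation:
vaddr = 56 = 0b00111000
Split: l1_idx=1, l2_idx=3, offset=0
L1[1] = 1
L2[1][3] = 37
paddr = 37 * 8 + 0 = 296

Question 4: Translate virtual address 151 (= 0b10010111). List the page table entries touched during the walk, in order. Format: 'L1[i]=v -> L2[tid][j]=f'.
Answer: L1[4]=3 -> L2[3][2]=18

Derivation:
vaddr = 151 = 0b10010111
Split: l1_idx=4, l2_idx=2, offset=7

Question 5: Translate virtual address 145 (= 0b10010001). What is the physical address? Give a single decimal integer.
vaddr = 145 = 0b10010001
Split: l1_idx=4, l2_idx=2, offset=1
L1[4] = 3
L2[3][2] = 18
paddr = 18 * 8 + 1 = 145

Answer: 145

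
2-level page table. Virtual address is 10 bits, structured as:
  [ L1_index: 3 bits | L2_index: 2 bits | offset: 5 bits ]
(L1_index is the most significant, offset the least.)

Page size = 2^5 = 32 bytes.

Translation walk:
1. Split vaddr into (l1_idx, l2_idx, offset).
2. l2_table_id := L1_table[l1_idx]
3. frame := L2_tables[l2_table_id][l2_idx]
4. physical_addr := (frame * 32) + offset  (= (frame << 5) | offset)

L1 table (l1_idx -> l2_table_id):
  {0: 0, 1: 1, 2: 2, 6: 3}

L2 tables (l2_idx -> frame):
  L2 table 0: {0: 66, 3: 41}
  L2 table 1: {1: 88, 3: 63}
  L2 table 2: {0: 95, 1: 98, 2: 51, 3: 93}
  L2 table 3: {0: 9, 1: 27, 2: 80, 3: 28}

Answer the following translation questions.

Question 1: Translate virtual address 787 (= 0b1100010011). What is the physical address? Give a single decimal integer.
Answer: 307

Derivation:
vaddr = 787 = 0b1100010011
Split: l1_idx=6, l2_idx=0, offset=19
L1[6] = 3
L2[3][0] = 9
paddr = 9 * 32 + 19 = 307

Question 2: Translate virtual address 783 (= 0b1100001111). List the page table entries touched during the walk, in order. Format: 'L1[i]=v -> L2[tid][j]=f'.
vaddr = 783 = 0b1100001111
Split: l1_idx=6, l2_idx=0, offset=15

Answer: L1[6]=3 -> L2[3][0]=9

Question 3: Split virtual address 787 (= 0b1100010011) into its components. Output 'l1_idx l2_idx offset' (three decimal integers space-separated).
Answer: 6 0 19

Derivation:
vaddr = 787 = 0b1100010011
  top 3 bits -> l1_idx = 6
  next 2 bits -> l2_idx = 0
  bottom 5 bits -> offset = 19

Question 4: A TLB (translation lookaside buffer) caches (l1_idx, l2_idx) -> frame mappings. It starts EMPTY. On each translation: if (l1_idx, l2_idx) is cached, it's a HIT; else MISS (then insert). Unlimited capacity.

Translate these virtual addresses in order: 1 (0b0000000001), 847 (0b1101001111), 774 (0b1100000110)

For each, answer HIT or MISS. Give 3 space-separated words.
Answer: MISS MISS MISS

Derivation:
vaddr=1: (0,0) not in TLB -> MISS, insert
vaddr=847: (6,2) not in TLB -> MISS, insert
vaddr=774: (6,0) not in TLB -> MISS, insert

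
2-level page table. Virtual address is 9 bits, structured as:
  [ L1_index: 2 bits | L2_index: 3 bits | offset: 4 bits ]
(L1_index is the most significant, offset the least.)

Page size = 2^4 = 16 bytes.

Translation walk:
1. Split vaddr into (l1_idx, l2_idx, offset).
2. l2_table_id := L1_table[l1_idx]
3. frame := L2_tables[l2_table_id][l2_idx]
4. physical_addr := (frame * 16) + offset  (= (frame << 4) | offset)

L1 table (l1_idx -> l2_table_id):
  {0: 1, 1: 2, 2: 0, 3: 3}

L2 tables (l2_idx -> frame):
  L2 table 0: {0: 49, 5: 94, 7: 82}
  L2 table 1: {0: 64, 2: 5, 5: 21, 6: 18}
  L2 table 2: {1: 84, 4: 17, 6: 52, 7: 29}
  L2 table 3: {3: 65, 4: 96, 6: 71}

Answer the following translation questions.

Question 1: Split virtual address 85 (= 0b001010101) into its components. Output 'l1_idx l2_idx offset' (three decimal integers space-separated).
vaddr = 85 = 0b001010101
  top 2 bits -> l1_idx = 0
  next 3 bits -> l2_idx = 5
  bottom 4 bits -> offset = 5

Answer: 0 5 5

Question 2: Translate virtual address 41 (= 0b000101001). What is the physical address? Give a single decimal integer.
Answer: 89

Derivation:
vaddr = 41 = 0b000101001
Split: l1_idx=0, l2_idx=2, offset=9
L1[0] = 1
L2[1][2] = 5
paddr = 5 * 16 + 9 = 89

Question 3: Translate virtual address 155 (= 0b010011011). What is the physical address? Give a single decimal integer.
vaddr = 155 = 0b010011011
Split: l1_idx=1, l2_idx=1, offset=11
L1[1] = 2
L2[2][1] = 84
paddr = 84 * 16 + 11 = 1355

Answer: 1355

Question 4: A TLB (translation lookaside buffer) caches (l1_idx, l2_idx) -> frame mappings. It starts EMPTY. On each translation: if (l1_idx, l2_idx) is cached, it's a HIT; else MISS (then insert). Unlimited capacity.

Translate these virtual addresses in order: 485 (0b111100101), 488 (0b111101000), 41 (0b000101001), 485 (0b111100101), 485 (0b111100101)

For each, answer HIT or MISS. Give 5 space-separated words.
vaddr=485: (3,6) not in TLB -> MISS, insert
vaddr=488: (3,6) in TLB -> HIT
vaddr=41: (0,2) not in TLB -> MISS, insert
vaddr=485: (3,6) in TLB -> HIT
vaddr=485: (3,6) in TLB -> HIT

Answer: MISS HIT MISS HIT HIT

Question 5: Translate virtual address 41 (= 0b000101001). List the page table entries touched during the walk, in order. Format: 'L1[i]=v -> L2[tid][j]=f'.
Answer: L1[0]=1 -> L2[1][2]=5

Derivation:
vaddr = 41 = 0b000101001
Split: l1_idx=0, l2_idx=2, offset=9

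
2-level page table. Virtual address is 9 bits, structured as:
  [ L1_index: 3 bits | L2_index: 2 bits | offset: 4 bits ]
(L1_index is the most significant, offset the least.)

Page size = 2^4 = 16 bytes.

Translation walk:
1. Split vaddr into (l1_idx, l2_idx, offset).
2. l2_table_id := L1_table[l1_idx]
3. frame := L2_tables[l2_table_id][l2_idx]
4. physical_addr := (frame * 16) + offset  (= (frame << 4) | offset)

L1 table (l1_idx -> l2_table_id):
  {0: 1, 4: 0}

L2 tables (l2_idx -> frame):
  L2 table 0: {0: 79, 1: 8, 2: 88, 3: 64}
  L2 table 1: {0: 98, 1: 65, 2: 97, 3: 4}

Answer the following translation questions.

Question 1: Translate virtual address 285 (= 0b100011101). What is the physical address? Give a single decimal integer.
Answer: 141

Derivation:
vaddr = 285 = 0b100011101
Split: l1_idx=4, l2_idx=1, offset=13
L1[4] = 0
L2[0][1] = 8
paddr = 8 * 16 + 13 = 141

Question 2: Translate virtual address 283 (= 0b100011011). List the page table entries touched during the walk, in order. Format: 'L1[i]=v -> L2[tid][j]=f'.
Answer: L1[4]=0 -> L2[0][1]=8

Derivation:
vaddr = 283 = 0b100011011
Split: l1_idx=4, l2_idx=1, offset=11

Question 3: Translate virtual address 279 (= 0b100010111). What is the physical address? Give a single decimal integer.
vaddr = 279 = 0b100010111
Split: l1_idx=4, l2_idx=1, offset=7
L1[4] = 0
L2[0][1] = 8
paddr = 8 * 16 + 7 = 135

Answer: 135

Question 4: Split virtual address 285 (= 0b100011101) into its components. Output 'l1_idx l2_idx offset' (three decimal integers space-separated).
vaddr = 285 = 0b100011101
  top 3 bits -> l1_idx = 4
  next 2 bits -> l2_idx = 1
  bottom 4 bits -> offset = 13

Answer: 4 1 13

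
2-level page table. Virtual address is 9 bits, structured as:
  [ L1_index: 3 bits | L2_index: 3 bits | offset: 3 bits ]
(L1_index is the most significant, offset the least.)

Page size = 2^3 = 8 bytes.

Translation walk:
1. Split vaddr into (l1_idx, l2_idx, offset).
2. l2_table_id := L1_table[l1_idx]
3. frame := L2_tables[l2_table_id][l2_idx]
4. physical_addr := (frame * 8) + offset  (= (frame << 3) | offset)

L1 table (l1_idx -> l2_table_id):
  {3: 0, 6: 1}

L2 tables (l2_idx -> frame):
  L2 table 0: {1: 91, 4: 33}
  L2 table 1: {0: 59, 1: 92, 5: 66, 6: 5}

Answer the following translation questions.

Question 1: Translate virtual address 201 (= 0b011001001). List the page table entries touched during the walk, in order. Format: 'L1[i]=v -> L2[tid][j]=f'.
vaddr = 201 = 0b011001001
Split: l1_idx=3, l2_idx=1, offset=1

Answer: L1[3]=0 -> L2[0][1]=91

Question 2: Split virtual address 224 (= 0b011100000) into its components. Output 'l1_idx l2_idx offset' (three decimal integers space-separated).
vaddr = 224 = 0b011100000
  top 3 bits -> l1_idx = 3
  next 3 bits -> l2_idx = 4
  bottom 3 bits -> offset = 0

Answer: 3 4 0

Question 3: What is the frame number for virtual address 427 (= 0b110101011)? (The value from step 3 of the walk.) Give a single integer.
Answer: 66

Derivation:
vaddr = 427: l1_idx=6, l2_idx=5
L1[6] = 1; L2[1][5] = 66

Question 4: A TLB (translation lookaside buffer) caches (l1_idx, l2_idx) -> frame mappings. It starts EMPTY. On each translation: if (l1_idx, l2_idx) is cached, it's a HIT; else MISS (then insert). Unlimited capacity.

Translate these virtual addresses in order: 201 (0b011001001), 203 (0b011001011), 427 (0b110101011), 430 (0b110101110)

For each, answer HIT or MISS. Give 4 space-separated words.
Answer: MISS HIT MISS HIT

Derivation:
vaddr=201: (3,1) not in TLB -> MISS, insert
vaddr=203: (3,1) in TLB -> HIT
vaddr=427: (6,5) not in TLB -> MISS, insert
vaddr=430: (6,5) in TLB -> HIT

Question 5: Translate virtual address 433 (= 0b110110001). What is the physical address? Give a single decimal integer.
vaddr = 433 = 0b110110001
Split: l1_idx=6, l2_idx=6, offset=1
L1[6] = 1
L2[1][6] = 5
paddr = 5 * 8 + 1 = 41

Answer: 41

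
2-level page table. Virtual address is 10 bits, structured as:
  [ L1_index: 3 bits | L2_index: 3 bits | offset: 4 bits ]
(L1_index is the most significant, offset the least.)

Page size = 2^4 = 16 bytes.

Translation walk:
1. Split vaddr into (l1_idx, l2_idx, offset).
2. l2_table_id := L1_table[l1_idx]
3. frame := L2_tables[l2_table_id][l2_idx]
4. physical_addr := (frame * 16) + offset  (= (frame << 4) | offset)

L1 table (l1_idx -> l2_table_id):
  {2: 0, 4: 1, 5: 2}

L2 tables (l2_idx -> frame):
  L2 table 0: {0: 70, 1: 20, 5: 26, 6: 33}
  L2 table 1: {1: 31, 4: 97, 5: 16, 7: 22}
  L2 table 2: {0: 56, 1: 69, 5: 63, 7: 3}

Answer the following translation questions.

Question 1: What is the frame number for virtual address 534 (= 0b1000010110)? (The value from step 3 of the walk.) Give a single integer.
vaddr = 534: l1_idx=4, l2_idx=1
L1[4] = 1; L2[1][1] = 31

Answer: 31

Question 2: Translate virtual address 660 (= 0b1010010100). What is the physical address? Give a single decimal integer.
Answer: 1108

Derivation:
vaddr = 660 = 0b1010010100
Split: l1_idx=5, l2_idx=1, offset=4
L1[5] = 2
L2[2][1] = 69
paddr = 69 * 16 + 4 = 1108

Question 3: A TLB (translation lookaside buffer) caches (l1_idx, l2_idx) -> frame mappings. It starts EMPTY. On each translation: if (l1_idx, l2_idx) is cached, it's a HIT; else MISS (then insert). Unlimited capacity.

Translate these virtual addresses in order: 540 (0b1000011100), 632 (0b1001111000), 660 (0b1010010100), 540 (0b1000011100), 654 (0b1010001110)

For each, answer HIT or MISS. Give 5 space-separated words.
Answer: MISS MISS MISS HIT MISS

Derivation:
vaddr=540: (4,1) not in TLB -> MISS, insert
vaddr=632: (4,7) not in TLB -> MISS, insert
vaddr=660: (5,1) not in TLB -> MISS, insert
vaddr=540: (4,1) in TLB -> HIT
vaddr=654: (5,0) not in TLB -> MISS, insert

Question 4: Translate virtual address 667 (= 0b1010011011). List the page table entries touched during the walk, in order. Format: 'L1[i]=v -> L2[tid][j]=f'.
vaddr = 667 = 0b1010011011
Split: l1_idx=5, l2_idx=1, offset=11

Answer: L1[5]=2 -> L2[2][1]=69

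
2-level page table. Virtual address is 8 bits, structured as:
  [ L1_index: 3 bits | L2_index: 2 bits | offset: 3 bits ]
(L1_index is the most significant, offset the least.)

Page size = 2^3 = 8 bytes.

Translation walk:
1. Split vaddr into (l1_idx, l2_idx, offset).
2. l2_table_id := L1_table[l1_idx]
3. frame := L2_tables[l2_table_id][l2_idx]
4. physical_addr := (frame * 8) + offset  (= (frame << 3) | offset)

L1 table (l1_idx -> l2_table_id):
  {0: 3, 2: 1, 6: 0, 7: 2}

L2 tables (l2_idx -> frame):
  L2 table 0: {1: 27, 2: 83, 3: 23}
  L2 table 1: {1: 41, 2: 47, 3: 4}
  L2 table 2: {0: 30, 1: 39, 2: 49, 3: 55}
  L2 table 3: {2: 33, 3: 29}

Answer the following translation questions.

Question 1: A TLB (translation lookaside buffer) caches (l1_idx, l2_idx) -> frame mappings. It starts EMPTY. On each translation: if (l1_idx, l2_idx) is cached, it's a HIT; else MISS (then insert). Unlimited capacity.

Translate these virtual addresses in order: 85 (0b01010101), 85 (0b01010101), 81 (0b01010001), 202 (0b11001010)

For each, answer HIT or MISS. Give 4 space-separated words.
Answer: MISS HIT HIT MISS

Derivation:
vaddr=85: (2,2) not in TLB -> MISS, insert
vaddr=85: (2,2) in TLB -> HIT
vaddr=81: (2,2) in TLB -> HIT
vaddr=202: (6,1) not in TLB -> MISS, insert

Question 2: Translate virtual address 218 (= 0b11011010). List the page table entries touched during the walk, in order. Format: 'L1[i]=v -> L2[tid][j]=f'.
Answer: L1[6]=0 -> L2[0][3]=23

Derivation:
vaddr = 218 = 0b11011010
Split: l1_idx=6, l2_idx=3, offset=2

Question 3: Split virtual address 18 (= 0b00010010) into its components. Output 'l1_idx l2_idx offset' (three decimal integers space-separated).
Answer: 0 2 2

Derivation:
vaddr = 18 = 0b00010010
  top 3 bits -> l1_idx = 0
  next 2 bits -> l2_idx = 2
  bottom 3 bits -> offset = 2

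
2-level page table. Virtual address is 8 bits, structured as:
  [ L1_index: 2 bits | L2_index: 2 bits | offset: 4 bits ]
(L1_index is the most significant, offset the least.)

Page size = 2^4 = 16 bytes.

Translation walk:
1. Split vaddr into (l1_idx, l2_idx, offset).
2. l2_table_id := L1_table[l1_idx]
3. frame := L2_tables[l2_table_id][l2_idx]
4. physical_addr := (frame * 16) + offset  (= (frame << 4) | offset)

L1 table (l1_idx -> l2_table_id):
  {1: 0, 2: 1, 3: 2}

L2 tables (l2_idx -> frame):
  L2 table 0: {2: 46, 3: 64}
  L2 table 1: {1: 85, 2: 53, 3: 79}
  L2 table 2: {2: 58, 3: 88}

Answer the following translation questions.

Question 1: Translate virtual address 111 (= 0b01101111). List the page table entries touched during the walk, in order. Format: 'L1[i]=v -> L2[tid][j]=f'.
vaddr = 111 = 0b01101111
Split: l1_idx=1, l2_idx=2, offset=15

Answer: L1[1]=0 -> L2[0][2]=46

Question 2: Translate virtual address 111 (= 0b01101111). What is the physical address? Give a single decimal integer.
vaddr = 111 = 0b01101111
Split: l1_idx=1, l2_idx=2, offset=15
L1[1] = 0
L2[0][2] = 46
paddr = 46 * 16 + 15 = 751

Answer: 751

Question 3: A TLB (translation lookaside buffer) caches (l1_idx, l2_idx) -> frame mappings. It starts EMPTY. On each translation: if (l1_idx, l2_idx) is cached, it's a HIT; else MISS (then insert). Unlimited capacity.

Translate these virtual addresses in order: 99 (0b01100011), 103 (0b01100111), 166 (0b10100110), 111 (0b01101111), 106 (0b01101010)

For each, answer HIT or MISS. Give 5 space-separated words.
vaddr=99: (1,2) not in TLB -> MISS, insert
vaddr=103: (1,2) in TLB -> HIT
vaddr=166: (2,2) not in TLB -> MISS, insert
vaddr=111: (1,2) in TLB -> HIT
vaddr=106: (1,2) in TLB -> HIT

Answer: MISS HIT MISS HIT HIT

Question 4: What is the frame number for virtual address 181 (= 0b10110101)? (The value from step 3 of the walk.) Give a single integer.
vaddr = 181: l1_idx=2, l2_idx=3
L1[2] = 1; L2[1][3] = 79

Answer: 79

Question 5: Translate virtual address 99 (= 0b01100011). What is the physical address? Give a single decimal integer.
vaddr = 99 = 0b01100011
Split: l1_idx=1, l2_idx=2, offset=3
L1[1] = 0
L2[0][2] = 46
paddr = 46 * 16 + 3 = 739

Answer: 739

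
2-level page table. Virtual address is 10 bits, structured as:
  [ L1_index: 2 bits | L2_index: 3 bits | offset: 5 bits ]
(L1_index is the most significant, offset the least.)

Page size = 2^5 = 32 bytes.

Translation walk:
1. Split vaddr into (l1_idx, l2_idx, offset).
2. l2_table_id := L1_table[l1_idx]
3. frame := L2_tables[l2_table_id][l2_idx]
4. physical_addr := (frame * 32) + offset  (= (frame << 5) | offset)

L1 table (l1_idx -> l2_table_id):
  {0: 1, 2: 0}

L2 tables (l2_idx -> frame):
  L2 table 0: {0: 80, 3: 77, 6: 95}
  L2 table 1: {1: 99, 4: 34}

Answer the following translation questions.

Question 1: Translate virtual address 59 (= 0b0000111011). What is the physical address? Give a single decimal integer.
vaddr = 59 = 0b0000111011
Split: l1_idx=0, l2_idx=1, offset=27
L1[0] = 1
L2[1][1] = 99
paddr = 99 * 32 + 27 = 3195

Answer: 3195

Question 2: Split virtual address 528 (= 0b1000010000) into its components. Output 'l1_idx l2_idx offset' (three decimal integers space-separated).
Answer: 2 0 16

Derivation:
vaddr = 528 = 0b1000010000
  top 2 bits -> l1_idx = 2
  next 3 bits -> l2_idx = 0
  bottom 5 bits -> offset = 16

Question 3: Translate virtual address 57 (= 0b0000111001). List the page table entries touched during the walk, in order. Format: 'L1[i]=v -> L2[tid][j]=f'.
Answer: L1[0]=1 -> L2[1][1]=99

Derivation:
vaddr = 57 = 0b0000111001
Split: l1_idx=0, l2_idx=1, offset=25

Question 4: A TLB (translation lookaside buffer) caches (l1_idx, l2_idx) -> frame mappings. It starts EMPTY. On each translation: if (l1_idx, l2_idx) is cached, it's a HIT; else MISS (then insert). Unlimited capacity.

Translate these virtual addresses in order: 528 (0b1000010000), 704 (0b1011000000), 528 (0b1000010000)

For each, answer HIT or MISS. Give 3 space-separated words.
Answer: MISS MISS HIT

Derivation:
vaddr=528: (2,0) not in TLB -> MISS, insert
vaddr=704: (2,6) not in TLB -> MISS, insert
vaddr=528: (2,0) in TLB -> HIT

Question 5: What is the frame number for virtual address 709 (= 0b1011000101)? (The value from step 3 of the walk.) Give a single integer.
Answer: 95

Derivation:
vaddr = 709: l1_idx=2, l2_idx=6
L1[2] = 0; L2[0][6] = 95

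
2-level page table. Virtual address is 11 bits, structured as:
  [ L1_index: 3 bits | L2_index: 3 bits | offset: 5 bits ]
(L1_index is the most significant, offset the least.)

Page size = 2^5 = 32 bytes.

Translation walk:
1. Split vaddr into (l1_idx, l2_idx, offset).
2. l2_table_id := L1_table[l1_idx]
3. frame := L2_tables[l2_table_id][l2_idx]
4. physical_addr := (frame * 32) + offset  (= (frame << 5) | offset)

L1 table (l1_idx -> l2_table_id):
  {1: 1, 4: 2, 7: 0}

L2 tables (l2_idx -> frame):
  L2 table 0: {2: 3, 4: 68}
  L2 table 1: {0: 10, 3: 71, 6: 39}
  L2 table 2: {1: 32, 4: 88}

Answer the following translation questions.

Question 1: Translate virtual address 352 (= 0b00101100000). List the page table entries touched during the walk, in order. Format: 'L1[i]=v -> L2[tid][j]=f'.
vaddr = 352 = 0b00101100000
Split: l1_idx=1, l2_idx=3, offset=0

Answer: L1[1]=1 -> L2[1][3]=71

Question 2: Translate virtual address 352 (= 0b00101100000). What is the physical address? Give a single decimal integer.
vaddr = 352 = 0b00101100000
Split: l1_idx=1, l2_idx=3, offset=0
L1[1] = 1
L2[1][3] = 71
paddr = 71 * 32 + 0 = 2272

Answer: 2272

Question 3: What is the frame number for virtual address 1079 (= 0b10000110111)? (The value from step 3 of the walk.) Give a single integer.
Answer: 32

Derivation:
vaddr = 1079: l1_idx=4, l2_idx=1
L1[4] = 2; L2[2][1] = 32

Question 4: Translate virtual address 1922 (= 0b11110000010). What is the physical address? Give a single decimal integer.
Answer: 2178

Derivation:
vaddr = 1922 = 0b11110000010
Split: l1_idx=7, l2_idx=4, offset=2
L1[7] = 0
L2[0][4] = 68
paddr = 68 * 32 + 2 = 2178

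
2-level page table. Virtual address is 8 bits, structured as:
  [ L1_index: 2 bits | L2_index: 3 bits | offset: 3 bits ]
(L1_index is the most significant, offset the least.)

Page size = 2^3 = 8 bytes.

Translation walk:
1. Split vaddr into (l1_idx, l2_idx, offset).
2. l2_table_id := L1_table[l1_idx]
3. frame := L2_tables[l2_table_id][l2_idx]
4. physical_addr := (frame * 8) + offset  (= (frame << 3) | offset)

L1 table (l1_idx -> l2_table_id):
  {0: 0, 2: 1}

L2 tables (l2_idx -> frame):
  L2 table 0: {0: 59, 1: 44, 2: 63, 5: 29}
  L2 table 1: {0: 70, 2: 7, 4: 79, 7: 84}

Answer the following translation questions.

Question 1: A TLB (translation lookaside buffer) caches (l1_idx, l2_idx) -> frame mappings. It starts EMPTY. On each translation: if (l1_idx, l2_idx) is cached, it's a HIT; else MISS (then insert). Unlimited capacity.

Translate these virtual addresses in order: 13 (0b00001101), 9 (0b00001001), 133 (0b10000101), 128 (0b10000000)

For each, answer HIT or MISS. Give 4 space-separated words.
vaddr=13: (0,1) not in TLB -> MISS, insert
vaddr=9: (0,1) in TLB -> HIT
vaddr=133: (2,0) not in TLB -> MISS, insert
vaddr=128: (2,0) in TLB -> HIT

Answer: MISS HIT MISS HIT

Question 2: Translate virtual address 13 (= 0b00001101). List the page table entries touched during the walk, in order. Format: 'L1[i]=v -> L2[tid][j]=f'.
vaddr = 13 = 0b00001101
Split: l1_idx=0, l2_idx=1, offset=5

Answer: L1[0]=0 -> L2[0][1]=44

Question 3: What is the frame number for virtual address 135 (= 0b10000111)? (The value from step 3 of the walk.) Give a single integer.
Answer: 70

Derivation:
vaddr = 135: l1_idx=2, l2_idx=0
L1[2] = 1; L2[1][0] = 70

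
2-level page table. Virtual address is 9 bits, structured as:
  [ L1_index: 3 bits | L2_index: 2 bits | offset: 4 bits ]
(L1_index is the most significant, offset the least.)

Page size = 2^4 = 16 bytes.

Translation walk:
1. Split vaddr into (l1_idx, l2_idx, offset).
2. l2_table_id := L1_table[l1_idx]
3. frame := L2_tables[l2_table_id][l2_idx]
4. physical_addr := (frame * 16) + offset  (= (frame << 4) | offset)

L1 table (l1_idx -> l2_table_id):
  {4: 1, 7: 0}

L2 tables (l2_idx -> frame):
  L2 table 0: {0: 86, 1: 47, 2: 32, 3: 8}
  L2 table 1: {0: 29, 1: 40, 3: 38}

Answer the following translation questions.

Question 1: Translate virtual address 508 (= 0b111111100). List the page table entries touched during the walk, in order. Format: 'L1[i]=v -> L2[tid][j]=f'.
vaddr = 508 = 0b111111100
Split: l1_idx=7, l2_idx=3, offset=12

Answer: L1[7]=0 -> L2[0][3]=8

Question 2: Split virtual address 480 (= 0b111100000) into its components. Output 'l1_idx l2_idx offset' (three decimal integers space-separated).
Answer: 7 2 0

Derivation:
vaddr = 480 = 0b111100000
  top 3 bits -> l1_idx = 7
  next 2 bits -> l2_idx = 2
  bottom 4 bits -> offset = 0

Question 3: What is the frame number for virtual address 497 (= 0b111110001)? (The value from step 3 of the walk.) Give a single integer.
Answer: 8

Derivation:
vaddr = 497: l1_idx=7, l2_idx=3
L1[7] = 0; L2[0][3] = 8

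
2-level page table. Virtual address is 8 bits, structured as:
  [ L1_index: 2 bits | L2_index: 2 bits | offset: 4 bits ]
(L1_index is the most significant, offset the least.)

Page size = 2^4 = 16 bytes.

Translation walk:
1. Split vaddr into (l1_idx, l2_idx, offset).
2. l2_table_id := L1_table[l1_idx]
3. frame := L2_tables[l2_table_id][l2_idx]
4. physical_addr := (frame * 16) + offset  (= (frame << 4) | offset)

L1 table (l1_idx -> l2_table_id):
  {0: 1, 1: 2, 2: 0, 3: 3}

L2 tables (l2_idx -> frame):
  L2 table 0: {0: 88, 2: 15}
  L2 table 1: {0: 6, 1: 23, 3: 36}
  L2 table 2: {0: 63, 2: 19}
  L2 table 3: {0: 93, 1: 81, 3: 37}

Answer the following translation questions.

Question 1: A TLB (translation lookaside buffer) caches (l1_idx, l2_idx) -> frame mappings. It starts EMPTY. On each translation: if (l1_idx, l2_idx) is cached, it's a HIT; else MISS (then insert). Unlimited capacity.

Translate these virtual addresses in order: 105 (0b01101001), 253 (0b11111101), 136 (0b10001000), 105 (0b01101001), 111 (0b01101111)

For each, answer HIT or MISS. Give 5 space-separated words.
Answer: MISS MISS MISS HIT HIT

Derivation:
vaddr=105: (1,2) not in TLB -> MISS, insert
vaddr=253: (3,3) not in TLB -> MISS, insert
vaddr=136: (2,0) not in TLB -> MISS, insert
vaddr=105: (1,2) in TLB -> HIT
vaddr=111: (1,2) in TLB -> HIT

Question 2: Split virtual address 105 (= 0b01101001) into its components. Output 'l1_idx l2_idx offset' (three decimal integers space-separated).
vaddr = 105 = 0b01101001
  top 2 bits -> l1_idx = 1
  next 2 bits -> l2_idx = 2
  bottom 4 bits -> offset = 9

Answer: 1 2 9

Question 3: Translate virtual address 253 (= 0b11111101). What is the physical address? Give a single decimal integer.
vaddr = 253 = 0b11111101
Split: l1_idx=3, l2_idx=3, offset=13
L1[3] = 3
L2[3][3] = 37
paddr = 37 * 16 + 13 = 605

Answer: 605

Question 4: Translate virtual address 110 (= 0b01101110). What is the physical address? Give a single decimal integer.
vaddr = 110 = 0b01101110
Split: l1_idx=1, l2_idx=2, offset=14
L1[1] = 2
L2[2][2] = 19
paddr = 19 * 16 + 14 = 318

Answer: 318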